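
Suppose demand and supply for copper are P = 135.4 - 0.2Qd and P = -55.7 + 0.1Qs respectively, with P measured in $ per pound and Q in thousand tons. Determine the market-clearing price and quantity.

P* = 8, Q* = 637

In direct form, Qd = 677 - 5P and Qs = 557 + 10P.
Equating demand and supply, 677 - 5P = 557 + 10P gives 15P = 120, so P* = 8.
From the demand curve, Q* = 677 - 5(8) = 637.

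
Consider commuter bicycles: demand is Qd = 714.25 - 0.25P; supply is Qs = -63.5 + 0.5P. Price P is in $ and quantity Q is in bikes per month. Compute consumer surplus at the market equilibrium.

At equilibrium Qd = Qs, so 714.25 - 0.25P = -63.5 + 0.5P; collecting terms, 777.75 = 0.75P and P* = 1037.
Then Q* = 714.25 - 0.25(1037) = 455.
Demand choke price (Qd = 0): P = 714.25/0.25 = 2857. Consumer surplus = ½ × (2857 - 1037) × 455 = 414050.

Consumer surplus = 414050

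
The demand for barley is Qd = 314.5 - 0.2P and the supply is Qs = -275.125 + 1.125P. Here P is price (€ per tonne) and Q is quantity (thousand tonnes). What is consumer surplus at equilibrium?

Consumer surplus = 127125.625

Set Qd = Qs: 314.5 - 0.2P = -275.125 + 1.125P, so 589.625 = 1.325P and P* = 445.
Plugging P* into demand: Q* = 314.5 - 0.2(445) = 225.5.
Demand choke price (Qd = 0): P = 314.5/0.2 = 1572.5. Consumer surplus = ½ × (1572.5 - 445) × 225.5 = 127125.625.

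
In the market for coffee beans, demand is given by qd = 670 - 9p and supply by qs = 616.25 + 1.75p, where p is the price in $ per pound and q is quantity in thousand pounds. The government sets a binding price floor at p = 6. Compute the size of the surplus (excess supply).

Surplus = 10.75

Evaluating both curves at the floor price 6 gives qd = 616, qs = 626.75.
Surplus = qs - qd = 626.75 - 616 = 10.75.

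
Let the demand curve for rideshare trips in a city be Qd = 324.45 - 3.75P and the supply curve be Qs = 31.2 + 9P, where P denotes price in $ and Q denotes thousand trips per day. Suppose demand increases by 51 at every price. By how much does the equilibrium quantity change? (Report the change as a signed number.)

ΔQ = 36

Equating demand and supply, 324.45 - 3.75P = 31.2 + 9P gives 12.75P = 293.25, so P* = 23.
Plugging P* into demand: Q* = 324.45 - 3.75(23) = 238.2.
After the shift, demand is Qd = 375.45 - 3.75P.
Re-solving, 12.75P = 344.25 gives P = 27 and Q = 274.2.
ΔQ = 274.2 - 238.2 = 36.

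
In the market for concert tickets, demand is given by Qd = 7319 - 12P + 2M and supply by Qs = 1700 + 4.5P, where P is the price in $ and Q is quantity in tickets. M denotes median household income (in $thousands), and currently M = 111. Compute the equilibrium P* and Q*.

With M = 111, demand is Qd = 7541 - 12P.
Equating demand and supply, 7541 - 12P = 1700 + 4.5P gives 16.5P = 5841, so P* = 354.
Plugging P* into demand: Q* = 7541 - 12(354) = 3293.

P* = 354, Q* = 3293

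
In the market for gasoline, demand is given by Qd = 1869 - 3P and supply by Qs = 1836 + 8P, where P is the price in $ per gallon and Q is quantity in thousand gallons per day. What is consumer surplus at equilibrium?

At equilibrium Qd = Qs, so 1869 - 3P = 1836 + 8P; collecting terms, 33 = 11P and P* = 3.
From the demand curve, Q* = 1869 - 3(3) = 1860.
Demand choke price (Qd = 0): P = 1869/3 = 623. Consumer surplus = ½ × (623 - 3) × 1860 = 576600.

Consumer surplus = 576600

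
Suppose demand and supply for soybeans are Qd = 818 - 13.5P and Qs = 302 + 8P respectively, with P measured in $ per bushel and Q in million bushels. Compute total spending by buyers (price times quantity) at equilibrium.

Total spending by buyers = 11856

Set Qd = Qs: 818 - 13.5P = 302 + 8P, so 516 = 21.5P and P* = 24.
Plugging P* into demand: Q* = 818 - 13.5(24) = 494.
Total spending by buyers = P* × Q* = 24 × 494 = 11856.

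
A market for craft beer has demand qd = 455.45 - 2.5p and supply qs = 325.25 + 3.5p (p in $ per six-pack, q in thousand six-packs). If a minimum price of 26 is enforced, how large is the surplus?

Surplus = 25.8

Evaluating both curves at the floor price 26 gives qd = 390.45, qs = 416.25.
Surplus = qs - qd = 416.25 - 390.45 = 25.8.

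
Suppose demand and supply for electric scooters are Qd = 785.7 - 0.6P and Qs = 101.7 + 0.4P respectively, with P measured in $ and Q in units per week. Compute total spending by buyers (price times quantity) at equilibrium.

Total spending by buyers = 256705.2

Set Qd = Qs: 785.7 - 0.6P = 101.7 + 0.4P, so 684 = P and P* = 684.
Plugging P* into demand: Q* = 785.7 - 0.6(684) = 375.3.
Total spending by buyers = P* × Q* = 684 × 375.3 = 256705.2.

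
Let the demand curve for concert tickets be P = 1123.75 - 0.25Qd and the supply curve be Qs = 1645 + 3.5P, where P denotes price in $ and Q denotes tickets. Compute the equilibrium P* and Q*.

P* = 380, Q* = 2975

Rewriting in direct form: Qd = 4495 - 4P.
At equilibrium Qd = Qs, so 4495 - 4P = 1645 + 3.5P; collecting terms, 2850 = 7.5P and P* = 380.
From the demand curve, Q* = 4495 - 4(380) = 2975.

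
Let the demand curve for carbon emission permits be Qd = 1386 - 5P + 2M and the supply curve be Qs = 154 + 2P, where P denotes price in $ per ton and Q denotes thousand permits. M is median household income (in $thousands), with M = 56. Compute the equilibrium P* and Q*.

P* = 192, Q* = 538

With M = 56, demand is Qd = 1498 - 5P.
Set Qd = Qs: 1498 - 5P = 154 + 2P, so 1344 = 7P and P* = 192.
Plugging P* into demand: Q* = 1498 - 5(192) = 538.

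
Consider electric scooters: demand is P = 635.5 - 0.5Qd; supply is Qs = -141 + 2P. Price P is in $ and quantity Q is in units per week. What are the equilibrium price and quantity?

Solving each curve for Q: Qd = 1271 - 2P.
Set Qd = Qs: 1271 - 2P = -141 + 2P, so 1412 = 4P and P* = 353.
Plugging P* into demand: Q* = 1271 - 2(353) = 565.

P* = 353, Q* = 565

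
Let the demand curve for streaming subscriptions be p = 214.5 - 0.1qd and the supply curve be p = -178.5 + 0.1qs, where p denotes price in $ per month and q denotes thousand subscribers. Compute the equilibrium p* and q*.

p* = 18, q* = 1965

Rewriting in direct form: qd = 2145 - 10p and qs = 1785 + 10p.
Equating demand and supply, 2145 - 10p = 1785 + 10p gives 20p = 360, so p* = 18.
Substitute back: q* = 2145 - 10(18) = 1965.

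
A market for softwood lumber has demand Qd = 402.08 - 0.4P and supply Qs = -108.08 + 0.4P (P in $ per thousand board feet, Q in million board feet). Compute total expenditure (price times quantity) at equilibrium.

Equating demand and supply, 402.08 - 0.4P = -108.08 + 0.4P gives 0.8P = 510.16, so P* = 637.7.
From the demand curve, Q* = 402.08 - 0.4(637.7) = 147.
Total expenditure = P* × Q* = 637.7 × 147 = 93741.9.

Total expenditure = 93741.9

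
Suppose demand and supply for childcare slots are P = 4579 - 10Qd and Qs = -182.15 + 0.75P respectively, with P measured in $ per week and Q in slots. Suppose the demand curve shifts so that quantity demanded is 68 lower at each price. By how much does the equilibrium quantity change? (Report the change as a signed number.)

ΔQ = -60

Rewriting in direct form: Qd = 457.9 - 0.1P.
Equating demand and supply, 457.9 - 0.1P = -182.15 + 0.75P gives 0.85P = 640.05, so P* = 753.
From the demand curve, Q* = 457.9 - 0.1(753) = 382.6.
After the shift, demand is Qd = 389.9 - 0.1P.
The new intersection has 572.05 = 0.85P, i.e. P = 673, Q = 322.6.
ΔQ = 322.6 - 382.6 = -60.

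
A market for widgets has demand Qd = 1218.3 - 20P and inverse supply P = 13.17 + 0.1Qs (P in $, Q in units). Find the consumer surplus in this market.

Consumer surplus = 2532.87225

Rewriting in direct form: Qs = -131.7 + 10P.
At equilibrium Qd = Qs, so 1218.3 - 20P = -131.7 + 10P; collecting terms, 1350 = 30P and P* = 45.
Then Q* = 1218.3 - 20(45) = 318.3.
Demand choke price (Qd = 0): P = 1218.3/20 = 60.915. Consumer surplus = ½ × (60.915 - 45) × 318.3 = 2532.87225.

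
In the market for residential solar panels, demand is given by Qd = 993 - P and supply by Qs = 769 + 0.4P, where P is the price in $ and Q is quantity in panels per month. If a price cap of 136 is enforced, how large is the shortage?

Shortage = 33.6

With P fixed at 136, quantity demanded is 857 and quantity supplied is 823.4.
Shortage = Qd - Qs = 857 - 823.4 = 33.6.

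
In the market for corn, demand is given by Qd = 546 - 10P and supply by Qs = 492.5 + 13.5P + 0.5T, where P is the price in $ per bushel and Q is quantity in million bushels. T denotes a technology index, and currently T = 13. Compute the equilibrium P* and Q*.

With T = 13, supply is Qs = 499 + 13.5P.
Set Qd = Qs: 546 - 10P = 499 + 13.5P, so 47 = 23.5P and P* = 2.
From the demand curve, Q* = 546 - 10(2) = 526.

P* = 2, Q* = 526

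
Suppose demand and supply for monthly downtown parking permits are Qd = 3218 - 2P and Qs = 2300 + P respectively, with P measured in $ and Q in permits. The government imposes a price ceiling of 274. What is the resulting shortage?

Shortage = 96

Evaluating both curves at the ceiling price 274 gives Qd = 2670, Qs = 2574.
Shortage = Qd - Qs = 2670 - 2574 = 96.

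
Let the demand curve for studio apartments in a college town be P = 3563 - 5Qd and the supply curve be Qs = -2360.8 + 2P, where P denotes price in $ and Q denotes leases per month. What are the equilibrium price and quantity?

In direct form, Qd = 712.6 - 0.2P.
Set Qd = Qs: 712.6 - 0.2P = -2360.8 + 2P, so 3073.4 = 2.2P and P* = 1397.
Substitute back: Q* = 712.6 - 0.2(1397) = 433.2.

P* = 1397, Q* = 433.2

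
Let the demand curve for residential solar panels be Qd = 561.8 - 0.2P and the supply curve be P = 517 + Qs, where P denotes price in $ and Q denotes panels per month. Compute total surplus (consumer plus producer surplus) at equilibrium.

Solving each curve for Q: Qs = -517 + P.
At equilibrium Qd = Qs, so 561.8 - 0.2P = -517 + P; collecting terms, 1078.8 = 1.2P and P* = 899.
Plugging P* into demand: Q* = 561.8 - 0.2(899) = 382.
Demand choke price = 2809; supply choke price = 517. CS = ½(2809 - 899)(382) = 364810; PS = ½(899 - 517)(382) = 72962. Total surplus = 437772.

Total surplus = 437772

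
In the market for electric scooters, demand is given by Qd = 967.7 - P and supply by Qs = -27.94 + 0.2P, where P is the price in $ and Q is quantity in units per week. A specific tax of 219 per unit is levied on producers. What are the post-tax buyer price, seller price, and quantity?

P_b = 866.2, P_s = 647.2, Q = 101.5

The tax drives a wedge P_b - P_s = 219. Substituting P_s = P_b - 219 into supply: Qs = -71.74 + 0.2P_b.
Market clearing requires 967.7 - P_b = -71.74 + 0.2P_b; hence 1039.44 = 1.2P_b and P_b = 866.2.
Then P_s = 866.2 - 219 = 647.2 and Q = 967.7 - 866.2 = 101.5.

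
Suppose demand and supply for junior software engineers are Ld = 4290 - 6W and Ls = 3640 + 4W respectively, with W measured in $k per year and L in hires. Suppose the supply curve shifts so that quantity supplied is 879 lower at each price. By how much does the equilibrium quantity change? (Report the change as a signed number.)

Set Ld = Ls: 4290 - 6W = 3640 + 4W, so 650 = 10W and W* = 65.
Then L* = 4290 - 6(65) = 3900.
After the shift, supply is Ls = 2761 + 4W.
Re-solving, 10W = 1529 gives W = 152.9 and L = 3372.6.
ΔL = 3372.6 - 3900 = -527.4.

ΔL = -527.4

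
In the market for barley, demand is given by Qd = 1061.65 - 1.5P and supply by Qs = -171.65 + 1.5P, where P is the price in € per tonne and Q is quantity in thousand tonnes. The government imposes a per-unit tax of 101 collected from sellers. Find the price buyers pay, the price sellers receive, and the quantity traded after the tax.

With a tax of 101 on sellers, they supply based on the net price P_s = P_b - 101, so Qs = -323.15 + 1.5P_b.
Equate demand and the shifted supply: 1061.65 - 1.5P_b = -323.15 + 1.5P_b, giving 3P_b = 1384.8, so P_b = 461.6.
So P_s = 360.6 and the quantity traded is Q = 1061.65 - 1.5(461.6) = 369.25.

P_b = 461.6, P_s = 360.6, Q = 369.25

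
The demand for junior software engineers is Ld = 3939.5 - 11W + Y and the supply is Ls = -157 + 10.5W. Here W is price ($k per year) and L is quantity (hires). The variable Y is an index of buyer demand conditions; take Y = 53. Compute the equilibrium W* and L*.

With Y = 53, demand is Ld = 3992.5 - 11W.
At equilibrium Ld = Ls, so 3992.5 - 11W = -157 + 10.5W; collecting terms, 4149.5 = 21.5W and W* = 193.
Then L* = 3992.5 - 11(193) = 1869.5.

W* = 193, L* = 1869.5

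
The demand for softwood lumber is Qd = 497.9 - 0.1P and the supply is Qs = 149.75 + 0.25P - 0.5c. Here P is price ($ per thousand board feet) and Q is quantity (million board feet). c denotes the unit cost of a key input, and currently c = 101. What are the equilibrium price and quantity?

With c = 101, supply is Qs = 99.25 + 0.25P.
Equating demand and supply, 497.9 - 0.1P = 99.25 + 0.25P gives 0.35P = 398.65, so P* = 1139.
Substitute back: Q* = 497.9 - 0.1(1139) = 384.

P* = 1139, Q* = 384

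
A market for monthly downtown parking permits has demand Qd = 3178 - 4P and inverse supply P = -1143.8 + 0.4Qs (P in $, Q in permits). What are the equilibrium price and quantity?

Inverting to quantity form: Qs = 2859.5 + 2.5P.
The market clears where 3178 - 4P = 2859.5 + 2.5P. Rearranging, 6.5P = 318.5, hence P* = 49.
Substitute back: Q* = 3178 - 4(49) = 2982.

P* = 49, Q* = 2982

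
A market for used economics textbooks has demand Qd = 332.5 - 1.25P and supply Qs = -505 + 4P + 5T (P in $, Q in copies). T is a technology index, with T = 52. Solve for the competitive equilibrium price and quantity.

P* = 110, Q* = 195

With T = 52, supply is Qs = -245 + 4P.
The market clears where 332.5 - 1.25P = -245 + 4P. Rearranging, 5.25P = 577.5, hence P* = 110.
Substitute back: Q* = 332.5 - 1.25(110) = 195.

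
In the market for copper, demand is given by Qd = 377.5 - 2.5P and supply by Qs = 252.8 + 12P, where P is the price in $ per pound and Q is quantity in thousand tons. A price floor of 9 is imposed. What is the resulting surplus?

Surplus = 5.8

Evaluating both curves at the floor price 9 gives Qd = 355, Qs = 360.8.
Surplus = Qs - Qd = 360.8 - 355 = 5.8.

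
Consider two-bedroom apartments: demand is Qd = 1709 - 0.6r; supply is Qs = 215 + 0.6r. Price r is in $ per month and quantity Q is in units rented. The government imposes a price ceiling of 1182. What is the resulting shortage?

Evaluating both curves at the ceiling price 1182 gives Qd = 999.8, Qs = 924.2.
Shortage = Qd - Qs = 999.8 - 924.2 = 75.6.

Shortage = 75.6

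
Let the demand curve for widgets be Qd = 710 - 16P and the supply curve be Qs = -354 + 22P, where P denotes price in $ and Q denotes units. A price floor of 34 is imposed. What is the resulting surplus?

Surplus = 228

At P = 34: Qd = 166 and Qs = 394.
Surplus = Qs - Qd = 394 - 166 = 228.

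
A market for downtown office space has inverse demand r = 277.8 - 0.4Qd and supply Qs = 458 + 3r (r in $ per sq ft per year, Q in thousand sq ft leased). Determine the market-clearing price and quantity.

In direct form, Qd = 694.5 - 2.5r.
Set Qd = Qs: 694.5 - 2.5r = 458 + 3r, so 236.5 = 5.5r and r* = 43.
Substitute back: Q* = 694.5 - 2.5(43) = 587.

r* = 43, Q* = 587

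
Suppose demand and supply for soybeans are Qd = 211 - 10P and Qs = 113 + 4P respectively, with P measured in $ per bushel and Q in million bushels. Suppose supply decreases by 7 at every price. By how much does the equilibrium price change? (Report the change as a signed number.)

ΔP = 0.5

At equilibrium Qd = Qs, so 211 - 10P = 113 + 4P; collecting terms, 98 = 14P and P* = 7.
Then Q* = 211 - 10(7) = 141.
After the shift, supply is Qs = 106 + 4P.
The new intersection has 105 = 14P, i.e. P = 7.5, Q = 136.
ΔP = 7.5 - 7 = 0.5.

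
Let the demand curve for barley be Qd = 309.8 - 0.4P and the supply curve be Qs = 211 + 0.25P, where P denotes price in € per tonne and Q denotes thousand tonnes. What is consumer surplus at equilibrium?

Consumer surplus = 77501.25

The market clears where 309.8 - 0.4P = 211 + 0.25P. Rearranging, 0.65P = 98.8, hence P* = 152.
Substitute back: Q* = 309.8 - 0.4(152) = 249.
Demand choke price (Qd = 0): P = 309.8/0.4 = 774.5. Consumer surplus = ½ × (774.5 - 152) × 249 = 77501.25.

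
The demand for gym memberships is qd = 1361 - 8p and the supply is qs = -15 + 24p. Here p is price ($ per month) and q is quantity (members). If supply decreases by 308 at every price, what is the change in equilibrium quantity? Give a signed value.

Δq = -77

Set qd = qs: 1361 - 8p = -15 + 24p, so 1376 = 32p and p* = 43.
Substitute back: q* = 1361 - 8(43) = 1017.
After the shift, supply is qs = -323 + 24p.
Re-solving, 32p = 1684 gives p = 52.625 and q = 940.
Δq = 940 - 1017 = -77.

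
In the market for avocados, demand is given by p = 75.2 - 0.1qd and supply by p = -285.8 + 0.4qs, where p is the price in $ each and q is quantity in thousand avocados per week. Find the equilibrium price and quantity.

Inverting to quantity form: qd = 752 - 10p and qs = 714.5 + 2.5p.
The market clears where 752 - 10p = 714.5 + 2.5p. Rearranging, 12.5p = 37.5, hence p* = 3.
Then q* = 752 - 10(3) = 722.

p* = 3, q* = 722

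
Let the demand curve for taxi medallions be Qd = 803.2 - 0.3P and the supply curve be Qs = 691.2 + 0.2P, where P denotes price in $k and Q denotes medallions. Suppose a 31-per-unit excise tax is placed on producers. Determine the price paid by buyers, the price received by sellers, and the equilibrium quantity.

Producers keep P_s = P_b - 31 per unit, so supply in terms of the buyer price is Qs = 685 + 0.2P_b.
Set Qd = Qs: 803.2 - 0.3P_b = 685 + 0.2P_b, so 118.2 = 0.5P_b and P_b = 236.4.
Then P_s = 236.4 - 31 = 205.4 and Q = 803.2 - 0.3(236.4) = 732.28.

P_b = 236.4, P_s = 205.4, Q = 732.28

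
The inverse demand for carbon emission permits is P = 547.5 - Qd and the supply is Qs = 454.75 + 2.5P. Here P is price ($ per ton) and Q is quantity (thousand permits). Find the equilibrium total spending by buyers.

Inverting to quantity form: Qd = 547.5 - P.
At equilibrium Qd = Qs, so 547.5 - P = 454.75 + 2.5P; collecting terms, 92.75 = 3.5P and P* = 26.5.
Then Q* = 547.5 - 26.5 = 521.
Total spending by buyers = P* × Q* = 26.5 × 521 = 13806.5.

Total spending by buyers = 13806.5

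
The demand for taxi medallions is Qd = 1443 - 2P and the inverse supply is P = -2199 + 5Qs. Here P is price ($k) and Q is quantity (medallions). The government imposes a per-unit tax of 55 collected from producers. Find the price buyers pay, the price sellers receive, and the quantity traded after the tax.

P_b = 461, P_s = 406, Q = 521

Solving each curve for Q: Qs = 439.8 + 0.2P.
The tax drives a wedge P_b - P_s = 55. Substituting P_s = P_b - 55 into supply: Qs = 428.8 + 0.2P_b.
Equate demand and the shifted supply: 1443 - 2P_b = 428.8 + 0.2P_b, giving 2.2P_b = 1014.2, so P_b = 461.
Then P_s = 461 - 55 = 406 and Q = 1443 - 2(461) = 521.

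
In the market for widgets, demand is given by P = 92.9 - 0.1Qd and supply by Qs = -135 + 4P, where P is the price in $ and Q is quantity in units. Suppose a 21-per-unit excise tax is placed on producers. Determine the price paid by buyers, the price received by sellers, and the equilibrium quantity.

P_b = 82, P_s = 61, Q = 109

Solving each curve for Q: Qd = 929 - 10P.
With a tax of 21 on producers, they supply based on the net price P_s = P_b - 21, so Qs = -219 + 4P_b.
Set Qd = Qs: 929 - 10P_b = -219 + 4P_b, so 1148 = 14P_b and P_b = 82.
So P_s = 61 and the quantity traded is Q = 929 - 10(82) = 109.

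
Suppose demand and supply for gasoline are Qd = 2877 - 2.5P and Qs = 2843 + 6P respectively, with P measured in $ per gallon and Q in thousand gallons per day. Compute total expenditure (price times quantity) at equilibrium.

Set Qd = Qs: 2877 - 2.5P = 2843 + 6P, so 34 = 8.5P and P* = 4.
Then Q* = 2877 - 2.5(4) = 2867.
Total expenditure = P* × Q* = 4 × 2867 = 11468.

Total expenditure = 11468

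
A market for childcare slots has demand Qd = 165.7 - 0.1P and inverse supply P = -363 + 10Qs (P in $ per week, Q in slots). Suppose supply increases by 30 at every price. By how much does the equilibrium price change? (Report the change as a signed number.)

ΔP = -150

In direct form, Qs = 36.3 + 0.1P.
Set Qd = Qs: 165.7 - 0.1P = 36.3 + 0.1P, so 129.4 = 0.2P and P* = 647.
Plugging P* into demand: Q* = 165.7 - 0.1(647) = 101.
After the shift, supply is Qs = 66.3 + 0.1P.
New equilibrium: 99.4 = 0.2P, so P = 497 and Q = 116.
ΔP = 497 - 647 = -150.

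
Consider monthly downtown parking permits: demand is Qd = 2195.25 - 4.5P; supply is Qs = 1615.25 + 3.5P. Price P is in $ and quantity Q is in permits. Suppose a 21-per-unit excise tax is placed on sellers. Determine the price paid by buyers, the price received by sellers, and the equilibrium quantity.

P_b = 81.6875, P_s = 60.6875, Q = 1827.65625

With a tax of 21 on sellers, they supply based on the net price P_s = P_b - 21, so Qs = 1541.75 + 3.5P_b.
Set Qd = Qs: 2195.25 - 4.5P_b = 1541.75 + 3.5P_b, so 653.5 = 8P_b and P_b = 81.6875.
Then P_s = 81.6875 - 21 = 60.6875 and Q = 2195.25 - 4.5(81.6875) = 1827.65625.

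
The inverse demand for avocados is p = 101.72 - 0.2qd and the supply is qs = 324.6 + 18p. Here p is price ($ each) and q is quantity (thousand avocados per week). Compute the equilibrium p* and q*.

Solving each curve for q: qd = 508.6 - 5p.
The market clears where 508.6 - 5p = 324.6 + 18p. Rearranging, 23p = 184, hence p* = 8.
Plugging p* into demand: q* = 508.6 - 5(8) = 468.6.

p* = 8, q* = 468.6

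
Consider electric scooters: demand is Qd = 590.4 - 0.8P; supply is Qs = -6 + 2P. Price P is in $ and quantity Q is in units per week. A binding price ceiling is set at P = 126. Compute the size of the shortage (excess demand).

Shortage = 243.6

With P fixed at 126, quantity demanded is 489.6 and quantity supplied is 246.
Shortage = Qd - Qs = 489.6 - 246 = 243.6.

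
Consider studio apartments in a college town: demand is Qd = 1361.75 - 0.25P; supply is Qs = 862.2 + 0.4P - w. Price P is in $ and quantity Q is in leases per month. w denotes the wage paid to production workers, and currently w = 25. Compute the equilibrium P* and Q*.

P* = 807, Q* = 1160

With w = 25, supply is Qs = 837.2 + 0.4P.
Set Qd = Qs: 1361.75 - 0.25P = 837.2 + 0.4P, so 524.55 = 0.65P and P* = 807.
From the demand curve, Q* = 1361.75 - 0.25(807) = 1160.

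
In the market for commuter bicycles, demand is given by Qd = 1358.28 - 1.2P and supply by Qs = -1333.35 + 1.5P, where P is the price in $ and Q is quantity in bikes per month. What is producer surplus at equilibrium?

The market clears where 1358.28 - 1.2P = -1333.35 + 1.5P. Rearranging, 2.7P = 2691.63, hence P* = 996.9.
Plugging P* into demand: Q* = 1358.28 - 1.2(996.9) = 162.
Supply choke price (Qs = 0): P = 888.9. Producer surplus = ½ × (996.9 - 888.9) × 162 = 8748.

Producer surplus = 8748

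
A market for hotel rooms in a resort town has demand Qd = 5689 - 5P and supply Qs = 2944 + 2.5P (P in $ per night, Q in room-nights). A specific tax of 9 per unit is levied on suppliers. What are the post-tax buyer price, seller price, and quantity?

With a tax of 9 on suppliers, they supply based on the net price P_s = P_b - 9, so Qs = 2921.5 + 2.5P_b.
Set Qd = Qs: 5689 - 5P_b = 2921.5 + 2.5P_b, so 2767.5 = 7.5P_b and P_b = 369.
Then P_s = 369 - 9 = 360 and Q = 5689 - 5(369) = 3844.

P_b = 369, P_s = 360, Q = 3844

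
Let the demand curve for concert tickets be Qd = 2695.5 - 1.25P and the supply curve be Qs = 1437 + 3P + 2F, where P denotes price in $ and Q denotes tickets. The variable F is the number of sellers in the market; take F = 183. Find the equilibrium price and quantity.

P* = 210, Q* = 2433

With F = 183, supply is Qs = 1803 + 3P.
Set Qd = Qs: 2695.5 - 1.25P = 1803 + 3P, so 892.5 = 4.25P and P* = 210.
Plugging P* into demand: Q* = 2695.5 - 1.25(210) = 2433.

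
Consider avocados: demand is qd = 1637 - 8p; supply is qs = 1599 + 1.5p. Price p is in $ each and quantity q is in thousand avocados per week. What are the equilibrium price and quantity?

The market clears where 1637 - 8p = 1599 + 1.5p. Rearranging, 9.5p = 38, hence p* = 4.
Plugging p* into demand: q* = 1637 - 8(4) = 1605.

p* = 4, q* = 1605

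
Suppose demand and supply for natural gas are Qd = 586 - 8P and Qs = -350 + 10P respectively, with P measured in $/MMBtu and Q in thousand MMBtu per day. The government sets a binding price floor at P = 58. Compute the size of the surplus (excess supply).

With P fixed at 58, quantity demanded is 122 and quantity supplied is 230.
Surplus = Qs - Qd = 230 - 122 = 108.

Surplus = 108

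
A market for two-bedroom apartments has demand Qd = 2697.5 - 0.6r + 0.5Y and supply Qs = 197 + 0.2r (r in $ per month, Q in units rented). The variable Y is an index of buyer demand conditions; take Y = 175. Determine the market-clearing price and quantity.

r* = 3235, Q* = 844

With Y = 175, demand is Qd = 2785 - 0.6r.
Equating demand and supply, 2785 - 0.6r = 197 + 0.2r gives 0.8r = 2588, so r* = 3235.
From the demand curve, Q* = 2785 - 0.6(3235) = 844.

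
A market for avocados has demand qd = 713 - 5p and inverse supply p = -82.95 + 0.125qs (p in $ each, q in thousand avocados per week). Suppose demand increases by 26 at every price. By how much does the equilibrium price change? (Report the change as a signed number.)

Δp = 2

Rewriting in direct form: qs = 663.6 + 8p.
Set qd = qs: 713 - 5p = 663.6 + 8p, so 49.4 = 13p and p* = 3.8.
Substitute back: q* = 713 - 5(3.8) = 694.
After the shift, demand is qd = 739 - 5p.
The new intersection has 75.4 = 13p, i.e. p = 5.8, q = 710.
Δp = 5.8 - 3.8 = 2.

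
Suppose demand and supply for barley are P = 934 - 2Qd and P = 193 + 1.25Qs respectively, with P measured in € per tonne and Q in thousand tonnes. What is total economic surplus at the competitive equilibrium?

Total surplus = 84474

Solving each curve for Q: Qd = 467 - 0.5P and Qs = -154.4 + 0.8P.
Equating demand and supply, 467 - 0.5P = -154.4 + 0.8P gives 1.3P = 621.4, so P* = 478.
Substitute back: Q* = 467 - 0.5(478) = 228.
Demand choke price = 934; supply choke price = 193. CS = ½(934 - 478)(228) = 51984; PS = ½(478 - 193)(228) = 32490. Total surplus = 84474.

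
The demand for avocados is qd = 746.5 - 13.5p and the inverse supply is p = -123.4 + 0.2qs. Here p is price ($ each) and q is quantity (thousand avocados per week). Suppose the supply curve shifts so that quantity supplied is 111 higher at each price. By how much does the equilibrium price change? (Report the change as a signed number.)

Inverting to quantity form: qs = 617 + 5p.
Equating demand and supply, 746.5 - 13.5p = 617 + 5p gives 18.5p = 129.5, so p* = 7.
From the demand curve, q* = 746.5 - 13.5(7) = 652.
After the shift, supply is qs = 728 + 5p.
The new intersection has 18.5 = 18.5p, i.e. p = 1, q = 733.
Δp = 1 - 7 = -6.

Δp = -6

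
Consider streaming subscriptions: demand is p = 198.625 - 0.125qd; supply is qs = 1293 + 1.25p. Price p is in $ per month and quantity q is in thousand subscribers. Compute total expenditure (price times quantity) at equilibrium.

Solving each curve for q: qd = 1589 - 8p.
At equilibrium qd = qs, so 1589 - 8p = 1293 + 1.25p; collecting terms, 296 = 9.25p and p* = 32.
Plugging p* into demand: q* = 1589 - 8(32) = 1333.
Total expenditure = p* × q* = 32 × 1333 = 42656.

Total expenditure = 42656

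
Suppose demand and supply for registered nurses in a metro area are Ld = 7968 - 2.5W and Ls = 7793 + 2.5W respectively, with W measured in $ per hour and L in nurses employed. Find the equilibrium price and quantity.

W* = 35, L* = 7880.5

The market clears where 7968 - 2.5W = 7793 + 2.5W. Rearranging, 5W = 175, hence W* = 35.
Substitute back: L* = 7968 - 2.5(35) = 7880.5.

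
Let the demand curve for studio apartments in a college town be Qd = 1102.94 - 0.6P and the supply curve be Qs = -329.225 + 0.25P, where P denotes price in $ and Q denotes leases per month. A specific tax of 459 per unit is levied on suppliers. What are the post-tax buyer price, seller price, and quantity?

P_b = 1819.9, P_s = 1360.9, Q = 11

With a tax of 459 on suppliers, they supply based on the net price P_s = P_b - 459, so Qs = -443.975 + 0.25P_b.
Market clearing requires 1102.94 - 0.6P_b = -443.975 + 0.25P_b; hence 1546.915 = 0.85P_b and P_b = 1819.9.
Then P_s = 1819.9 - 459 = 1360.9 and Q = 1102.94 - 0.6(1819.9) = 11.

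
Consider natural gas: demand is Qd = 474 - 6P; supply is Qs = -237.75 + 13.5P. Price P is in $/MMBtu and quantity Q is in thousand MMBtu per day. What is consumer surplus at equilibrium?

Consumer surplus = 5418.75

At equilibrium Qd = Qs, so 474 - 6P = -237.75 + 13.5P; collecting terms, 711.75 = 19.5P and P* = 36.5.
Then Q* = 474 - 6(36.5) = 255.
Demand choke price (Qd = 0): P = 474/6 = 79. Consumer surplus = ½ × (79 - 36.5) × 255 = 5418.75.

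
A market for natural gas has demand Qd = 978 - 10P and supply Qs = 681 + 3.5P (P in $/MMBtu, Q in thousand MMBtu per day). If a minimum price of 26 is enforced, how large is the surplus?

Surplus = 54

At P = 26: Qd = 718 and Qs = 772.
Surplus = Qs - Qd = 772 - 718 = 54.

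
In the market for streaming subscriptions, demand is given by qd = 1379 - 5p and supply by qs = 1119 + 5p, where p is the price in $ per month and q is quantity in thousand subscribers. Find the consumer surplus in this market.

Consumer surplus = 156000.1

Set qd = qs: 1379 - 5p = 1119 + 5p, so 260 = 10p and p* = 26.
Substitute back: q* = 1379 - 5(26) = 1249.
Demand choke price (qd = 0): p = 1379/5 = 275.8. Consumer surplus = ½ × (275.8 - 26) × 1249 = 156000.1.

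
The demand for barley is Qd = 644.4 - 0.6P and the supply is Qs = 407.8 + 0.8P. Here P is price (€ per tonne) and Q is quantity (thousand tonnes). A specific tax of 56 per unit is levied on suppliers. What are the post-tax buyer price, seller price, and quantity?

P_b = 201, P_s = 145, Q = 523.8

Suppliers keep P_s = P_b - 56 per unit, so supply in terms of the buyer price is Qs = 363 + 0.8P_b.
Equate demand and the shifted supply: 644.4 - 0.6P_b = 363 + 0.8P_b, giving 1.4P_b = 281.4, so P_b = 201.
Then P_s = 201 - 56 = 145 and Q = 644.4 - 0.6(201) = 523.8.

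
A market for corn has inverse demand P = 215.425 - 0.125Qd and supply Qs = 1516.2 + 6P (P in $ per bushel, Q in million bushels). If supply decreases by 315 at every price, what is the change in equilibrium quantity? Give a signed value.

ΔQ = -180

Solving each curve for Q: Qd = 1723.4 - 8P.
Equating demand and supply, 1723.4 - 8P = 1516.2 + 6P gives 14P = 207.2, so P* = 14.8.
Plugging P* into demand: Q* = 1723.4 - 8(14.8) = 1605.
After the shift, supply is Qs = 1201.2 + 6P.
Re-solving, 14P = 522.2 gives P = 37.3 and Q = 1425.
ΔQ = 1425 - 1605 = -180.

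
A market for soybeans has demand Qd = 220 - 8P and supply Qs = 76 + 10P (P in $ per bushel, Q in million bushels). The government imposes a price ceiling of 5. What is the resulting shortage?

Shortage = 54

With P fixed at 5, quantity demanded is 180 and quantity supplied is 126.
Shortage = Qd - Qs = 180 - 126 = 54.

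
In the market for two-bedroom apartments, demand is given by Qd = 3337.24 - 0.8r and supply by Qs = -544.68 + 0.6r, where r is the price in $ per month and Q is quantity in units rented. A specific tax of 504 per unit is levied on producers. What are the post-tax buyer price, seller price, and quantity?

r_b = 2988.8, r_s = 2484.8, Q = 946.2

Producers keep r_s = r_b - 504 per unit, so supply in terms of the buyer price is Qs = -847.08 + 0.6r_b.
Market clearing requires 3337.24 - 0.8r_b = -847.08 + 0.6r_b; hence 4184.32 = 1.4r_b and r_b = 2988.8.
So r_s = 2484.8 and the quantity traded is Q = 3337.24 - 0.8(2988.8) = 946.2.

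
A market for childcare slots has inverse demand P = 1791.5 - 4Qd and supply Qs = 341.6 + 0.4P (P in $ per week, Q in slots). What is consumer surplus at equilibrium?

Inverting to quantity form: Qd = 447.875 - 0.25P.
Equating demand and supply, 447.875 - 0.25P = 341.6 + 0.4P gives 0.65P = 106.275, so P* = 163.5.
Substitute back: Q* = 447.875 - 0.25(163.5) = 407.
Demand choke price (Qd = 0): P = 447.875/0.25 = 1791.5. Consumer surplus = ½ × (1791.5 - 163.5) × 407 = 331298.

Consumer surplus = 331298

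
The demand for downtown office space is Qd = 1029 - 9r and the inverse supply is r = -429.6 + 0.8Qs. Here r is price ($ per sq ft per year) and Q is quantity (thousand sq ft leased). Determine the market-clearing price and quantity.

Solving each curve for Q: Qs = 537 + 1.25r.
At equilibrium Qd = Qs, so 1029 - 9r = 537 + 1.25r; collecting terms, 492 = 10.25r and r* = 48.
Plugging r* into demand: Q* = 1029 - 9(48) = 597.

r* = 48, Q* = 597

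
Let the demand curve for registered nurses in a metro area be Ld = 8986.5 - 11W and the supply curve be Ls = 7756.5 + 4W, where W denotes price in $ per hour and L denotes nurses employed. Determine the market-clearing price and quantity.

The market clears where 8986.5 - 11W = 7756.5 + 4W. Rearranging, 15W = 1230, hence W* = 82.
Then L* = 8986.5 - 11(82) = 8084.5.

W* = 82, L* = 8084.5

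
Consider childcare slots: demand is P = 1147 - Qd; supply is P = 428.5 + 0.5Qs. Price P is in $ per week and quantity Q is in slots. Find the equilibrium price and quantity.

P* = 668, Q* = 479

Rewriting in direct form: Qd = 1147 - P and Qs = -857 + 2P.
At equilibrium Qd = Qs, so 1147 - P = -857 + 2P; collecting terms, 2004 = 3P and P* = 668.
From the demand curve, Q* = 1147 - 668 = 479.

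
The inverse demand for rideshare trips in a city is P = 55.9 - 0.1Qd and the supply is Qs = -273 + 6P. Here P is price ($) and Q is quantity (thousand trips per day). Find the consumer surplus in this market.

Consumer surplus = 76.05

In direct form, Qd = 559 - 10P.
At equilibrium Qd = Qs, so 559 - 10P = -273 + 6P; collecting terms, 832 = 16P and P* = 52.
Then Q* = 559 - 10(52) = 39.
Demand choke price (Qd = 0): P = 559/10 = 55.9. Consumer surplus = ½ × (55.9 - 52) × 39 = 76.05.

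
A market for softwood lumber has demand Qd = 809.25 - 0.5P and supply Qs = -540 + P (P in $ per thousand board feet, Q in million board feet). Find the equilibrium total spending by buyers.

At equilibrium Qd = Qs, so 809.25 - 0.5P = -540 + P; collecting terms, 1349.25 = 1.5P and P* = 899.5.
Plugging P* into demand: Q* = 809.25 - 0.5(899.5) = 359.5.
Total spending by buyers = P* × Q* = 899.5 × 359.5 = 323370.25.

Total spending by buyers = 323370.25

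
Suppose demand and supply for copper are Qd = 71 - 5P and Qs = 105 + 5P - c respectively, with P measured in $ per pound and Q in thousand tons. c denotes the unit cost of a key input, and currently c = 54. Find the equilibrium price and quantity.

With c = 54, supply is Qs = 51 + 5P.
At equilibrium Qd = Qs, so 71 - 5P = 51 + 5P; collecting terms, 20 = 10P and P* = 2.
Substitute back: Q* = 71 - 5(2) = 61.

P* = 2, Q* = 61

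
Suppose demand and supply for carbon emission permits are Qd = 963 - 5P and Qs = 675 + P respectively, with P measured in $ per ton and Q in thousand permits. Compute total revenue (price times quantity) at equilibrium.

Total revenue = 34704

At equilibrium Qd = Qs, so 963 - 5P = 675 + P; collecting terms, 288 = 6P and P* = 48.
From the demand curve, Q* = 963 - 5(48) = 723.
Total revenue = P* × Q* = 48 × 723 = 34704.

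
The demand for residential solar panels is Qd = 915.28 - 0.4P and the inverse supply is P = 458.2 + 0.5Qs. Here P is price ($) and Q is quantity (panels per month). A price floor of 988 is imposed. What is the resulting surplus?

Surplus = 539.52

Inverting to quantity form: Qs = -916.4 + 2P.
With P fixed at 988, quantity demanded is 520.08 and quantity supplied is 1059.6.
Surplus = Qs - Qd = 1059.6 - 520.08 = 539.52.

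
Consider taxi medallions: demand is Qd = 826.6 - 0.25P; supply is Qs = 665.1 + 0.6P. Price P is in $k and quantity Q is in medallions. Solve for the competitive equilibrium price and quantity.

P* = 190, Q* = 779.1

The market clears where 826.6 - 0.25P = 665.1 + 0.6P. Rearranging, 0.85P = 161.5, hence P* = 190.
Plugging P* into demand: Q* = 826.6 - 0.25(190) = 779.1.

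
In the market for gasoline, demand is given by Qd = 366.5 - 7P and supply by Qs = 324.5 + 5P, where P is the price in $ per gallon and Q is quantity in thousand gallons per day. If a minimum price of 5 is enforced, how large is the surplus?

At P = 5: Qd = 331.5 and Qs = 349.5.
Surplus = Qs - Qd = 349.5 - 331.5 = 18.

Surplus = 18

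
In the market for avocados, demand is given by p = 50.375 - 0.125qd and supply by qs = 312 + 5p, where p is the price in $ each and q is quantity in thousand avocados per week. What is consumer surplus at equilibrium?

In direct form, qd = 403 - 8p.
Equating demand and supply, 403 - 8p = 312 + 5p gives 13p = 91, so p* = 7.
Then q* = 403 - 8(7) = 347.
Demand choke price (qd = 0): p = 403/8 = 50.375. Consumer surplus = ½ × (50.375 - 7) × 347 = 7525.5625.

Consumer surplus = 7525.5625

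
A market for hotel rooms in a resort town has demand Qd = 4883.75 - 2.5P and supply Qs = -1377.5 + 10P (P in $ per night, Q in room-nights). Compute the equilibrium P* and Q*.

P* = 500.9, Q* = 3631.5

The market clears where 4883.75 - 2.5P = -1377.5 + 10P. Rearranging, 12.5P = 6261.25, hence P* = 500.9.
Then Q* = 4883.75 - 2.5(500.9) = 3631.5.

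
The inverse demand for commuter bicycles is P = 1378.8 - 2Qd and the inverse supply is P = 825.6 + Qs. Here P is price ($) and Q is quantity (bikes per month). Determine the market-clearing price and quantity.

P* = 1010, Q* = 184.4

Solving each curve for Q: Qd = 689.4 - 0.5P and Qs = -825.6 + P.
At equilibrium Qd = Qs, so 689.4 - 0.5P = -825.6 + P; collecting terms, 1515 = 1.5P and P* = 1010.
Then Q* = 689.4 - 0.5(1010) = 184.4.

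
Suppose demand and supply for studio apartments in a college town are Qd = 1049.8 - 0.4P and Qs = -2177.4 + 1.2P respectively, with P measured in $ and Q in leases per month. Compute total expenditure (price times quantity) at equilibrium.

At equilibrium Qd = Qs, so 1049.8 - 0.4P = -2177.4 + 1.2P; collecting terms, 3227.2 = 1.6P and P* = 2017.
From the demand curve, Q* = 1049.8 - 0.4(2017) = 243.
Total expenditure = P* × Q* = 2017 × 243 = 490131.

Total expenditure = 490131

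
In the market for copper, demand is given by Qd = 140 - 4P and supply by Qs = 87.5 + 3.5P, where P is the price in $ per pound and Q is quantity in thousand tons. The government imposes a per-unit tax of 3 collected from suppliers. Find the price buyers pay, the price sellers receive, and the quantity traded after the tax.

P_b = 8.4, P_s = 5.4, Q = 106.4

Suppliers keep P_s = P_b - 3 per unit, so supply in terms of the buyer price is Qs = 77 + 3.5P_b.
Market clearing requires 140 - 4P_b = 77 + 3.5P_b; hence 63 = 7.5P_b and P_b = 8.4.
Then P_s = 8.4 - 3 = 5.4 and Q = 140 - 4(8.4) = 106.4.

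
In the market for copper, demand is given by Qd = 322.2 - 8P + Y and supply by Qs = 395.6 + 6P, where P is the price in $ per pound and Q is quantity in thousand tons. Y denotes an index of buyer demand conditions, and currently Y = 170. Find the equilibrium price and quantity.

P* = 6.9, Q* = 437

With Y = 170, demand is Qd = 492.2 - 8P.
Set Qd = Qs: 492.2 - 8P = 395.6 + 6P, so 96.6 = 14P and P* = 6.9.
Plugging P* into demand: Q* = 492.2 - 8(6.9) = 437.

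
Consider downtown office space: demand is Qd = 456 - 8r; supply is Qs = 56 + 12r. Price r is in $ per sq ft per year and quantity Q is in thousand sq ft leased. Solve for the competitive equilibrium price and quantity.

r* = 20, Q* = 296

Equating demand and supply, 456 - 8r = 56 + 12r gives 20r = 400, so r* = 20.
From the demand curve, Q* = 456 - 8(20) = 296.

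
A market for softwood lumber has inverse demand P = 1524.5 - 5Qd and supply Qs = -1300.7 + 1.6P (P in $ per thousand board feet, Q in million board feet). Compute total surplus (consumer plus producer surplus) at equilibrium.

Solving each curve for Q: Qd = 304.9 - 0.2P.
The market clears where 304.9 - 0.2P = -1300.7 + 1.6P. Rearranging, 1.8P = 1605.6, hence P* = 892.
Plugging P* into demand: Q* = 304.9 - 0.2(892) = 126.5.
Demand choke price = 1524.5; supply choke price = 812.9375. CS = ½(1524.5 - 892)(126.5) = 40005.625; PS = ½(892 - 812.9375)(126.5) = 5000.703125. Total surplus = 45006.328125.

Total surplus = 45006.328125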